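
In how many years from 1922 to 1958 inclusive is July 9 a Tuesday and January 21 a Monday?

Check each year's weekday for July 9 and January 21:
  1922: Sun/Sat  1923: Mon/Sun  1924: Wed/Mon  1925: Thu/Wed  1926: Fri/Thu  1927: Sat/Fri  1928: Mon/Sat  1929: Tue/Mon ✓  1930: Wed/Tue  1931: Thu/Wed  1932: Sat/Thu  1933: Sun/Sat  1934: Mon/Sun  1935: Tue/Mon ✓  …(9 more)…  1945: Mon/Sun  1946: Tue/Mon ✓  1947: Wed/Tue  1948: Fri/Wed  1949: Sat/Fri  1950: Sun/Sat  1951: Mon/Sun  1952: Wed/Mon  1953: Thu/Wed  1954: Fri/Thu  1955: Sat/Fri  1956: Mon/Sat  1957: Tue/Mon ✓  1958: Wed/Tue
Both conditions hold in: 1929, 1935, 1946, 1957 — 4.

4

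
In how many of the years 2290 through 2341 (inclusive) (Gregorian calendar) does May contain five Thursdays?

May has 31 days; it has five Thursdays when Thursday falls among the first (month-length − 28) days — i.e. when May 1 is one of Thursday/Wednesday/Tuesday.
May 1 by year: 2290:Thu✓ 2291:Fri 2292:Sun 2293:Mon 2294:Tue✓ 2295:Wed✓ 2296:Fri 2297:Sat 2298:Sun 2299:Mon 2300:Tue✓ 2301:Wed✓ 2302:Thu✓ 2303:Fri 2304:Sun …(22 more)… 2327:Sun 2328:Tue✓ 2329:Wed✓ 2330:Thu✓ 2331:Fri 2332:Sun 2333:Mon 2334:Tue✓ 2335:Wed✓ 2336:Fri 2337:Sat 2338:Sun 2339:Mon 2340:Wed✓ 2341:Thu✓
Years with five Thursdays: 2290, 2294, 2295, 2300, 2301, 2302, 2306, 2307, 2312, 2313, 2317, 2318, 2319, 2323, 2324, 2328, 2329, 2330, 2334, 2335, 2340, 2341 → 22.

22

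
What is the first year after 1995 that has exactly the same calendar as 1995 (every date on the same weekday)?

Two years share a calendar iff Jan 1 falls on the same weekday and both are leap or both are common. 1995: Jan 1 is Sunday, common year.
1996: Jan 1 Monday, leap
1997: Jan 1 Wednesday, common
1998: Jan 1 Thursday, common
1999: Jan 1 Friday, common
2000: Jan 1 Saturday, leap
2001: Jan 1 Monday, common
2002: Jan 1 Tuesday, common
2003: Jan 1 Wednesday, common
2004: Jan 1 Thursday, leap
2005: Jan 1 Saturday, common
2006: Jan 1 Sunday, common
2006 matches on both conditions.

2006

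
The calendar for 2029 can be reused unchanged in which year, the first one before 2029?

Two years share a calendar iff Jan 1 falls on the same weekday and both are leap or both are common. 2029: Jan 1 is Monday, common year.
2028: Jan 1 Saturday, leap
2027: Jan 1 Friday, common
2026: Jan 1 Thursday, common
2025: Jan 1 Wednesday, common
2024: Jan 1 Monday, leap
2023: Jan 1 Sunday, common
2022: Jan 1 Saturday, common
2021: Jan 1 Friday, common
2020: Jan 1 Wednesday, leap
2019: Jan 1 Tuesday, common
2018: Jan 1 Monday, common
2018 matches on both conditions.

2018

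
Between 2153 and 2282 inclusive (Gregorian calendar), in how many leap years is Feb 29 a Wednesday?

Leap years in 2153–2282: 31 of them.
Feb 29 weekday advances by 5 (mod 7) from one leap year to the next four years later (or differs when a century non-leap intervenes).
Leap-day weekdays: 2156:Sun 2160:Fri 2164:Wed✓ 2168:Mon 2172:Sat 2176:Thu 2180:Tue 2184:Sun 2188:Fri 2192:Wed✓ 2196:Mon 2204:Wed✓ 2208:Mon …(5 more)… 2232:Wed✓ 2236:Mon 2240:Sat 2244:Thu 2248:Tue 2252:Sun 2256:Fri 2260:Wed✓ 2264:Mon 2268:Sat 2272:Thu 2276:Tue 2280:Sun
Wednesday: 2164, 2192, 2204, 2232, 2260 → 5.

5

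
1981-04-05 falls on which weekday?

January 1, 1981 is a Thursday.
April 5 is day 95 of the year, i.e. 94 days after Jan 1.
94 mod 7 = 3, so advance 3 weekdays from Thursday: Sunday.

Sunday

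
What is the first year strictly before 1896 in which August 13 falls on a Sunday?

From one year to the next, a fixed date's weekday advances by 1, or by 2 when a Feb 29 lies between the two dates.
1896: August 13 is Thursday.
1895: Tuesday (−2)
1894: Monday (−1)
1893: Sunday (−1)
August 13 falls on a Sunday in 1893.

1893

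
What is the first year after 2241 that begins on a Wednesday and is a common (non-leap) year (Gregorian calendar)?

2245

Jan 1 advances by 2 weekdays after a leap year and by 1 after a common year.
2241: Jan 1 is Friday.
2242: Saturday
2243: Sunday
2244: Monday (leap)
2245: Wednesday
2245 begins on a Wednesday and is a common year.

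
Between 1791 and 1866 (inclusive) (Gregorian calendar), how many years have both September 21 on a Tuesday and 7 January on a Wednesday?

2

Check each year's weekday for September 21 and 7 January:
  1791: Wed/Fri  1792: Fri/Sat  1793: Sat/Mon  1794: Sun/Tue  1795: Mon/Wed  1796: Wed/Thu  1797: Thu/Sat  1798: Fri/Sun  1799: Sat/Mon  1800: Sun/Tue  1801: Mon/Wed  1802: Tue/Thu  1803: Wed/Fri  1804: Fri/Sat  …(48 more)…  1853: Wed/Fri  1854: Thu/Sat  1855: Fri/Sun  1856: Sun/Mon  1857: Mon/Wed  1858: Tue/Thu  1859: Wed/Fri  1860: Fri/Sat  1861: Sat/Mon  1862: Sun/Tue  1863: Mon/Wed  1864: Wed/Thu  1865: Thu/Sat  1866: Fri/Sun
Both conditions hold in: 1824, 1852 — 2.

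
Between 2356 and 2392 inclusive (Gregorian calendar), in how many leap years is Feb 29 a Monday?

2

Leap years in 2356–2392: 10 of them.
Feb 29 weekday advances by 5 (mod 7) from one leap year to the next four years later (or differs when a century non-leap intervenes).
Leap-day weekdays: 2356:Wed 2360:Mon✓ 2364:Sat 2368:Thu 2372:Tue 2376:Sun 2380:Fri 2384:Wed 2388:Mon✓ 2392:Sat
Monday: 2360, 2388 → 2.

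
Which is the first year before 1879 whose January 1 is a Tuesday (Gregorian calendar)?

Jan 1 advances by 2 weekdays after a leap year and by 1 after a common year.
1879: Jan 1 is Wednesday.
1878: Tuesday
1878 begins on a Tuesday

1878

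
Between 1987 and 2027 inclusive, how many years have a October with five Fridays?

18

October has 31 days; it has five Fridays when Friday falls among the first (month-length − 28) days — i.e. when October 1 is one of Friday/Thursday/Wednesday.
October 1 by year: 1987:Thu✓ 1988:Sat 1989:Sun 1990:Mon 1991:Tue 1992:Thu✓ 1993:Fri✓ 1994:Sat 1995:Sun 1996:Tue 1997:Wed✓ 1998:Thu✓ 1999:Fri✓ 2000:Sun 2001:Mon …(11 more)… 2013:Tue 2014:Wed✓ 2015:Thu✓ 2016:Sat 2017:Sun 2018:Mon 2019:Tue 2020:Thu✓ 2021:Fri✓ 2022:Sat 2023:Sun 2024:Tue 2025:Wed✓ 2026:Thu✓ 2027:Fri✓
Years with five Fridays: 1987, 1992, 1993, 1997, 1998, 1999, 2003, 2004, 2008, 2009, 2010, 2014, 2015, 2020, 2021, 2025, 2026, 2027 → 18.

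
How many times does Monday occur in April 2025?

4

April 2025 has 30 days and begins on Tuesday.
The first Monday is April 7.
Mondays fall on 7, 14, 21, 28 — that's 4.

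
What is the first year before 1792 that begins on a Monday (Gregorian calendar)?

Jan 1 advances by 2 weekdays after a leap year and by 1 after a common year.
1792: Jan 1 is Sunday (leap).
1791: Saturday
1790: Friday
1789: Thursday
1788: Tuesday (leap)
1787: Monday
1787 begins on a Monday

1787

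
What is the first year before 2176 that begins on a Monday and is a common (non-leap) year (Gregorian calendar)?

2170

Jan 1 advances by 2 weekdays after a leap year and by 1 after a common year.
2176: Jan 1 is Monday (leap).
2175: Sunday
2174: Saturday
2173: Friday
2172: Wednesday (leap)
2171: Tuesday
2170: Monday
2170 begins on a Monday and is a common year.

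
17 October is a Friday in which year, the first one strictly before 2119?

From one year to the next, a fixed date's weekday advances by 1, or by 2 when a Feb 29 lies between the two dates.
2119: October 17 is Tuesday.
2118: Monday (−1)
2117: Sunday (−1)
2116: Saturday (−1)
2115: Thursday (−2)
2114: Wednesday (−1)
2113: Tuesday (−1)
2112: Monday (−1)
2111: Saturday (−2)
2110: Friday (−1)
17 October falls on a Friday in 2110.

2110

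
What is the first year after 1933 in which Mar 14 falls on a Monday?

1938

From one year to the next, a fixed date's weekday advances by 1, or by 2 when a Feb 29 lies between the two dates.
1933: March 14 is Tuesday.
1934: Wednesday (+1)
1935: Thursday (+1)
1936: Saturday (+2)
1937: Sunday (+1)
1938: Monday (+1)
Mar 14 falls on a Monday in 1938.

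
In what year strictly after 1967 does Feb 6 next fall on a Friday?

From one year to the next, a fixed date's weekday advances by 1, or by 2 when a Feb 29 lies between the two dates.
1967: February 6 is Monday.
1968: Tuesday (+1)
1969: Thursday (+2)
1970: Friday (+1)
Feb 6 falls on a Friday in 1970.

1970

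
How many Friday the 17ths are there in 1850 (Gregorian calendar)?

Check the 17th of each month of 1850: Jan 17: Thu, Feb 17: Sun, Mar 17: Sun, Apr 17: Wed, May 17: Fri, Jun 17: Mon, Jul 17: Wed, Aug 17: Sat, Sep 17: Tue, Oct 17: Thu, Nov 17: Sun, Dec 17: Tue.
Friday occurs in May — 1 month.

1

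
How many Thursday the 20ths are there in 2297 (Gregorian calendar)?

1

Check the 20th of each month of 2297: Jan 20: Wed, Feb 20: Sat, Mar 20: Sat, Apr 20: Tue, May 20: Thu, Jun 20: Sun, Jul 20: Tue, Aug 20: Fri, Sep 20: Mon, Oct 20: Wed, Nov 20: Sat, Dec 20: Mon.
Thursday occurs in May — 1 month.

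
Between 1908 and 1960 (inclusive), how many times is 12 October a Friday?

7

Track 12 October's weekday year by year (advancing +1, or +2 across a Feb 29):
  1908: Mon  1909: Tue (+1)  1910: Wed (+1)  1911: Thu (+1)  1912: Sat (+2)
  1913: Sun (+1)  1914: Mon (+1)  1915: Tue (+1)  1916: Thu (+2)  1917: Fri (+1) ✓
  1918: Sat (+1)  1919: Sun (+1)  1920: Tue (+2)  1921: Wed (+1)  … (25 more years) …
  1947: Sun (+1)  1948: Tue (+2)  1949: Wed (+1)  1950: Thu (+1)  1951: Fri (+1) ✓
  1952: Sun (+2)  1953: Mon (+1)  1954: Tue (+1)  1955: Wed (+1)  1956: Fri (+2) ✓
  1957: Sat (+1)  1958: Sun (+1)  1959: Mon (+1)  1960: Wed (+2)
Friday years: 1917, 1923, 1928, 1934, 1945, 1951, 1956 — 7 in total.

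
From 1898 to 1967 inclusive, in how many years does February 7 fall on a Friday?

Track February 7's weekday year by year (advancing +1, or +2 across a Feb 29):
  1898: Mon  1899: Tue (+1)  1900: Wed (+1)  1901: Thu (+1)  1902: Fri (+1) ✓
  1903: Sat (+1)  1904: Sun (+1)  1905: Tue (+2)  1906: Wed (+1)  1907: Thu (+1)
  1908: Fri (+1) ✓  1909: Sun (+2)  1910: Mon (+1)  1911: Tue (+1)  … (42 more years) …
  1954: Sun (+1)  1955: Mon (+1)  1956: Tue (+1)  1957: Thu (+2)  1958: Fri (+1) ✓
  1959: Sat (+1)  1960: Sun (+1)  1961: Tue (+2)  1962: Wed (+1)  1963: Thu (+1)
  1964: Fri (+1) ✓  1965: Sun (+2)  1966: Mon (+1)  1967: Tue (+1)
Friday years: 1902, 1908, 1913, 1919, 1930, 1936, 1941, 1947, 1958, 1964 — 10 in total.

10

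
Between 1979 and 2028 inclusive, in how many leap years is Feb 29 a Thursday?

2

Leap years in 1979–2028: 13 of them.
Feb 29 weekday advances by 5 (mod 7) from one leap year to the next four years later (or differs when a century non-leap intervenes).
Leap-day weekdays: 1980:Fri 1984:Wed 1988:Mon 1992:Sat 1996:Thu✓ 2000:Tue 2004:Sun 2008:Fri 2012:Wed 2016:Mon 2020:Sat 2024:Thu✓ 2028:Tue
Thursday: 1996, 2024 → 2.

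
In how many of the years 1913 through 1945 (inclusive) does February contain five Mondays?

1

February has 28 days (29 in leap years); it has five Mondays when Monday falls among the first (month-length − 28) days — i.e. when February 1 is Monday in a leap year (never in a common year).
February 1 by year: 1913:Sat 1914:Sun 1915:Mon 1916:Tue 1917:Thu 1918:Fri 1919:Sat 1920:Sun 1921:Tue 1922:Wed 1923:Thu 1924:Fri 1925:Sun 1926:Mon 1927:Tue …(3 more)… 1931:Sun 1932:Mon✓ 1933:Wed 1934:Thu 1935:Fri 1936:Sat 1937:Mon 1938:Tue 1939:Wed 1940:Thu 1941:Sat 1942:Sun 1943:Mon 1944:Tue 1945:Thu
Years with five Mondays: 1932 → 1.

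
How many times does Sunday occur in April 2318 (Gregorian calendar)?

April 2318 has 30 days and begins on Monday.
The first Sunday is April 7.
Sundays fall on 7, 14, 21, 28 — that's 4.

4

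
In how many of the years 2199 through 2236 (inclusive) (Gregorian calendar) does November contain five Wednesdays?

10

November has 30 days; it has five Wednesdays when Wednesday falls among the first (month-length − 28) days — i.e. when November 1 is one of Wednesday/Tuesday.
November 1 by year: 2199:Fri 2200:Sat 2201:Sun 2202:Mon 2203:Tue✓ 2204:Thu 2205:Fri 2206:Sat 2207:Sun 2208:Tue✓ 2209:Wed✓ 2210:Thu 2211:Fri 2212:Sun 2213:Mon …(8 more)… 2222:Fri 2223:Sat 2224:Mon 2225:Tue✓ 2226:Wed✓ 2227:Thu 2228:Sat 2229:Sun 2230:Mon 2231:Tue✓ 2232:Thu 2233:Fri 2234:Sat 2235:Sun 2236:Tue✓
Years with five Wednesdays: 2203, 2208, 2209, 2214, 2215, 2220, 2225, 2226, 2231, 2236 → 10.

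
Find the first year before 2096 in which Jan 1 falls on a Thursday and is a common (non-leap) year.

2093

Jan 1 advances by 2 weekdays after a leap year and by 1 after a common year.
2096: Jan 1 is Sunday (leap).
2095: Saturday
2094: Friday
2093: Thursday
2093 begins on a Thursday and is a common year.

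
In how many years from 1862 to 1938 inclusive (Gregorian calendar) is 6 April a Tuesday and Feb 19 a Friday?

8

Check each year's weekday for 6 April and Feb 19:
  1862: Sun/Wed  1863: Mon/Thu  1864: Wed/Fri  1865: Thu/Sun  1866: Fri/Mon  1867: Sat/Tue  1868: Mon/Wed  1869: Tue/Fri ✓  1870: Wed/Sat  1871: Thu/Sun  1872: Sat/Mon  1873: Sun/Wed  1874: Mon/Thu  1875: Tue/Fri ✓  …(49 more)…  1925: Mon/Thu  1926: Tue/Fri ✓  1927: Wed/Sat  1928: Fri/Sun  1929: Sat/Tue  1930: Sun/Wed  1931: Mon/Thu  1932: Wed/Fri  1933: Thu/Sun  1934: Fri/Mon  1935: Sat/Tue  1936: Mon/Wed  1937: Tue/Fri ✓  1938: Wed/Sat
Both conditions hold in: 1869, 1875, 1886, 1897, 1909, 1915, 1926, 1937 — 8.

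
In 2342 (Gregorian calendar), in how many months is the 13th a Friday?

Check the 13th of each month of 2342: Jan 13: Tue, Feb 13: Fri, Mar 13: Fri, Apr 13: Mon, May 13: Wed, Jun 13: Sat, Jul 13: Mon, Aug 13: Thu, Sep 13: Sun, Oct 13: Tue, Nov 13: Fri, Dec 13: Sun.
Friday occurs in February, March, November — 3 months.

3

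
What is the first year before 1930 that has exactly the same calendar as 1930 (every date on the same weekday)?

1919

Two years share a calendar iff Jan 1 falls on the same weekday and both are leap or both are common. 1930: Jan 1 is Wednesday, common year.
1929: Jan 1 Tuesday, common
1928: Jan 1 Sunday, leap
1927: Jan 1 Saturday, common
1926: Jan 1 Friday, common
1925: Jan 1 Thursday, common
1924: Jan 1 Tuesday, leap
1923: Jan 1 Monday, common
1922: Jan 1 Sunday, common
1921: Jan 1 Saturday, common
1920: Jan 1 Thursday, leap
1919: Jan 1 Wednesday, common
1919 matches on both conditions.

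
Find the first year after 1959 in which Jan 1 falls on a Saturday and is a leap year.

Jan 1 advances by 2 weekdays after a leap year and by 1 after a common year.
1959: Jan 1 is Thursday.
1960: Friday (leap)
1961: Sunday
1962: Monday
1963: Tuesday
1964: Wednesday (leap)
1965: Friday
1966: Saturday
1967: Sunday
1968: Monday (leap)
1969: Wednesday
1970: Thursday
1971: Friday
1972: Saturday (leap)
1972 begins on a Saturday and is a leap year.

1972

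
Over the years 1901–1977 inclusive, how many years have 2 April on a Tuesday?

Track 2 April's weekday year by year (advancing +1, or +2 across a Feb 29):
  1901: Tue ✓  1902: Wed (+1)  1903: Thu (+1)  1904: Sat (+2)  1905: Sun (+1)
  1906: Mon (+1)  1907: Tue (+1) ✓  1908: Thu (+2)  1909: Fri (+1)  1910: Sat (+1)
  1911: Sun (+1)  1912: Tue (+2) ✓  1913: Wed (+1)  1914: Thu (+1)  … (49 more years) …
  1964: Thu (+2)  1965: Fri (+1)  1966: Sat (+1)  1967: Sun (+1)  1968: Tue (+2) ✓
  1969: Wed (+1)  1970: Thu (+1)  1971: Fri (+1)  1972: Sun (+2)  1973: Mon (+1)
  1974: Tue (+1) ✓  1975: Wed (+1)  1976: Fri (+2)  1977: Sat (+1)
Tuesday years: 1901, 1907, 1912, 1918, 1929, 1935, 1940, 1946, 1957, 1963, 1968, 1974 — 12 in total.

12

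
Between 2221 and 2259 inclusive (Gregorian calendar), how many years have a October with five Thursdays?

October has 31 days; it has five Thursdays when Thursday falls among the first (month-length − 28) days — i.e. when October 1 is one of Thursday/Wednesday/Tuesday.
October 1 by year: 2221:Mon 2222:Tue✓ 2223:Wed✓ 2224:Fri 2225:Sat 2226:Sun 2227:Mon 2228:Wed✓ 2229:Thu✓ 2230:Fri 2231:Sat 2232:Mon 2233:Tue✓ 2234:Wed✓ 2235:Thu✓ …(9 more)… 2245:Wed✓ 2246:Thu✓ 2247:Fri 2248:Sun 2249:Mon 2250:Tue✓ 2251:Wed✓ 2252:Fri 2253:Sat 2254:Sun 2255:Mon 2256:Wed✓ 2257:Thu✓ 2258:Fri 2259:Sat
Years with five Thursdays: 2222, 2223, 2228, 2229, 2233, 2234, 2235, 2239, 2240, 2244, 2245, 2246, 2250, 2251, 2256, 2257 → 16.

16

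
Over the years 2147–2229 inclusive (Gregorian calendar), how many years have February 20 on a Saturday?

Track February 20's weekday year by year (advancing +1, or +2 across a Feb 29):
  2147: Mon  2148: Tue (+1)  2149: Thu (+2)  2150: Fri (+1)  2151: Sat (+1) ✓
  2152: Sun (+1)  2153: Tue (+2)  2154: Wed (+1)  2155: Thu (+1)  2156: Fri (+1)
  2157: Sun (+2)  2158: Mon (+1)  2159: Tue (+1)  2160: Wed (+1)  … (55 more years) …
  2216: Tue (+1)  2217: Thu (+2)  2218: Fri (+1)  2219: Sat (+1) ✓  2220: Sun (+1)
  2221: Tue (+2)  2222: Wed (+1)  2223: Thu (+1)  2224: Fri (+1)  2225: Sun (+2)
  2226: Mon (+1)  2227: Tue (+1)  2228: Wed (+1)  2229: Fri (+2)
Saturday years: 2151, 2162, 2168, 2173, 2179, 2190, 2196, 2202, 2208, 2213, 2219 — 11 in total.

11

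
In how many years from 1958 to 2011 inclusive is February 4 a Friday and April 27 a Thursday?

2

Check each year's weekday for February 4 and April 27:
  1958: Tue/Sun  1959: Wed/Mon  1960: Thu/Wed  1961: Sat/Thu  1962: Sun/Fri  1963: Mon/Sat  1964: Tue/Mon  1965: Thu/Tue  1966: Fri/Wed  1967: Sat/Thu  1968: Sun/Sat  1969: Tue/Sun  1970: Wed/Mon  1971: Thu/Tue  …(26 more)…  1998: Wed/Mon  1999: Thu/Tue  2000: Fri/Thu ✓  2001: Sun/Fri  2002: Mon/Sat  2003: Tue/Sun  2004: Wed/Tue  2005: Fri/Wed  2006: Sat/Thu  2007: Sun/Fri  2008: Mon/Sun  2009: Wed/Mon  2010: Thu/Tue  2011: Fri/Wed
Both conditions hold in: 1972, 2000 — 2.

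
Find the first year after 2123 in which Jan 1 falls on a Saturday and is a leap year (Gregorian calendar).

Jan 1 advances by 2 weekdays after a leap year and by 1 after a common year.
2123: Jan 1 is Friday.
2124: Saturday (leap)
2124 begins on a Saturday and is a leap year.

2124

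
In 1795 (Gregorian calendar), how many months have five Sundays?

A month of length L has five Sundays iff its first Sunday is on day ≤ L−28 (so day 1–3 in a 31-day month, 1–2 in a 30-day month, day 1 in a leap February).
Checking each month of 1795: Jan starts Thu (31d); Feb starts Sun (28d); Mar starts Sun (31d) ✓; Apr starts Wed (30d); May starts Fri (31d) ✓; Jun starts Mon (30d); Jul starts Wed (31d); Aug starts Sat (31d) ✓; Sep starts Tue (30d); Oct starts Thu (31d); Nov starts Sun (30d) ✓; Dec starts Tue (31d).
Five-Sunday months: March, May, August, November → 4.

4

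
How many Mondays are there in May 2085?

4

May 2085 has 31 days and begins on Tuesday.
The first Monday is May 7.
Mondays fall on 7, 14, 21, 28 — that's 4.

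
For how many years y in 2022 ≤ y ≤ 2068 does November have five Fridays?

November has 30 days; it has five Fridays when Friday falls among the first (month-length − 28) days — i.e. when November 1 is one of Friday/Thursday.
November 1 by year: 2022:Tue 2023:Wed 2024:Fri✓ 2025:Sat 2026:Sun 2027:Mon 2028:Wed 2029:Thu✓ 2030:Fri✓ 2031:Sat 2032:Mon 2033:Tue 2034:Wed 2035:Thu✓ 2036:Sat …(17 more)… 2054:Sun 2055:Mon 2056:Wed 2057:Thu✓ 2058:Fri✓ 2059:Sat 2060:Mon 2061:Tue 2062:Wed 2063:Thu✓ 2064:Sat 2065:Sun 2066:Mon 2067:Tue 2068:Thu✓
Years with five Fridays: 2024, 2029, 2030, 2035, 2040, 2041, 2046, 2047, 2052, 2057, 2058, 2063, 2068 → 13.

13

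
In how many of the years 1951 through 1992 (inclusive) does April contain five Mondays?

April has 30 days; it has five Mondays when Monday falls among the first (month-length − 28) days — i.e. when April 1 is one of Monday/Sunday.
April 1 by year: 1951:Sun✓ 1952:Tue 1953:Wed 1954:Thu 1955:Fri 1956:Sun✓ 1957:Mon✓ 1958:Tue 1959:Wed 1960:Fri 1961:Sat 1962:Sun✓ 1963:Mon✓ 1964:Wed 1965:Thu …(12 more)… 1978:Sat 1979:Sun✓ 1980:Tue 1981:Wed 1982:Thu 1983:Fri 1984:Sun✓ 1985:Mon✓ 1986:Tue 1987:Wed 1988:Fri 1989:Sat 1990:Sun✓ 1991:Mon✓ 1992:Wed
Years with five Mondays: 1951, 1956, 1957, 1962, 1963, 1968, 1973, 1974, 1979, 1984, 1985, 1990, 1991 → 13.

13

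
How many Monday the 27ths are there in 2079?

Check the 27th of each month of 2079: Jan 27: Fri, Feb 27: Mon, Mar 27: Mon, Apr 27: Thu, May 27: Sat, Jun 27: Tue, Jul 27: Thu, Aug 27: Sun, Sep 27: Wed, Oct 27: Fri, Nov 27: Mon, Dec 27: Wed.
Monday occurs in February, March, November — 3 months.

3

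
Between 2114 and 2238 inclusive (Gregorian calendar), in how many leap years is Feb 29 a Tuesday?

4

Leap years in 2114–2238: 30 of them.
Feb 29 weekday advances by 5 (mod 7) from one leap year to the next four years later (or differs when a century non-leap intervenes).
Leap-day weekdays: 2116:Sat 2120:Thu 2124:Tue✓ 2128:Sun 2132:Fri 2136:Wed 2140:Mon 2144:Sat 2148:Thu 2152:Tue✓ 2156:Sun 2160:Fri 2164:Wed …(4 more)… 2184:Sun 2188:Fri 2192:Wed 2196:Mon 2204:Wed 2208:Mon 2212:Sat 2216:Thu 2220:Tue✓ 2224:Sun 2228:Fri 2232:Wed 2236:Mon
Tuesday: 2124, 2152, 2180, 2220 → 4.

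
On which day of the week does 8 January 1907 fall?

January 1, 1907 is a Tuesday.
January 8 is day 8 of the year, i.e. 7 days after Jan 1.
7 mod 7 = 0, so advance 0 weekdays from Tuesday: Tuesday.

Tuesday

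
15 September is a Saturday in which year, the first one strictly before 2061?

2057

From one year to the next, a fixed date's weekday advances by 1, or by 2 when a Feb 29 lies between the two dates.
2061: September 15 is Thursday.
2060: Wednesday (−1)
2059: Monday (−2)
2058: Sunday (−1)
2057: Saturday (−1)
15 September falls on a Saturday in 2057.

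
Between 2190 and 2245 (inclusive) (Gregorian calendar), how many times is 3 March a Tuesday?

Track 3 March's weekday year by year (advancing +1, or +2 across a Feb 29):
  2190: Wed  2191: Thu (+1)  2192: Sat (+2)  2193: Sun (+1)  2194: Mon (+1)
  2195: Tue (+1) ✓  2196: Thu (+2)  2197: Fri (+1)  2198: Sat (+1)  2199: Sun (+1)
  2200: Mon (+1)  2201: Tue (+1) ✓  2202: Wed (+1)  2203: Thu (+1)  … (28 more years) …
  2232: Sat (+2)  2233: Sun (+1)  2234: Mon (+1)  2235: Tue (+1) ✓  2236: Thu (+2)
  2237: Fri (+1)  2238: Sat (+1)  2239: Sun (+1)  2240: Tue (+2) ✓  2241: Wed (+1)
  2242: Thu (+1)  2243: Fri (+1)  2244: Sun (+2)  2245: Mon (+1)
Tuesday years: 2195, 2201, 2207, 2212, 2218, 2229, 2235, 2240 — 8 in total.

8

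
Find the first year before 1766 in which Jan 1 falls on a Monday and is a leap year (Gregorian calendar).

Jan 1 advances by 2 weekdays after a leap year and by 1 after a common year.
1766: Jan 1 is Wednesday.
1765: Tuesday
1764: Sunday (leap)
1763: Saturday
1762: Friday
1761: Thursday
1760: Tuesday (leap)
1759: Monday
1758: Sunday
1757: Saturday
1756: Thursday (leap)
1755: Wednesday
1754: Tuesday
1753: Monday
1752: Saturday (leap)
1751: Friday
1750: Thursday
1749: Wednesday
1748: Monday (leap)
1748 begins on a Monday and is a leap year.

1748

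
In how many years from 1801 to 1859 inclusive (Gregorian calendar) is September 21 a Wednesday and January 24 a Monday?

7

Check each year's weekday for September 21 and January 24:
  1801: Mon/Sat  1802: Tue/Sun  1803: Wed/Mon ✓  1804: Fri/Tue  1805: Sat/Thu  1806: Sun/Fri  1807: Mon/Sat  1808: Wed/Sun  1809: Thu/Tue  1810: Fri/Wed  1811: Sat/Thu  1812: Mon/Fri  1813: Tue/Sun  1814: Wed/Mon ✓  …(31 more)…  1846: Mon/Sat  1847: Tue/Sun  1848: Thu/Mon  1849: Fri/Wed  1850: Sat/Thu  1851: Sun/Fri  1852: Tue/Sat  1853: Wed/Mon ✓  1854: Thu/Tue  1855: Fri/Wed  1856: Sun/Thu  1857: Mon/Sat  1858: Tue/Sun  1859: Wed/Mon ✓
Both conditions hold in: 1803, 1814, 1825, 1831, 1842, 1853, 1859 — 7.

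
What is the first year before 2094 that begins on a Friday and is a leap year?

Jan 1 advances by 2 weekdays after a leap year and by 1 after a common year.
2094: Jan 1 is Friday.
2093: Thursday
2092: Tuesday (leap)
2091: Monday
2090: Sunday
2089: Saturday
2088: Thursday (leap)
2087: Wednesday
2086: Tuesday
2085: Monday
2084: Saturday (leap)
2083: Friday
2082: Thursday
2081: Wednesday
2080: Monday (leap)
2079: Sunday
2078: Saturday
2077: Friday
2076: Wednesday (leap)
2075: Tuesday
2074: Monday
2073: Sunday
2072: Friday (leap)
2072 begins on a Friday and is a leap year.

2072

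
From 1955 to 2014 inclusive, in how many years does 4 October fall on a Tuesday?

Track 4 October's weekday year by year (advancing +1, or +2 across a Feb 29):
  1955: Tue ✓  1956: Thu (+2)  1957: Fri (+1)  1958: Sat (+1)  1959: Sun (+1)
  1960: Tue (+2) ✓  1961: Wed (+1)  1962: Thu (+1)  1963: Fri (+1)  1964: Sun (+2)
  1965: Mon (+1)  1966: Tue (+1) ✓  1967: Wed (+1)  1968: Fri (+2)  … (32 more years) …
  2001: Thu (+1)  2002: Fri (+1)  2003: Sat (+1)  2004: Mon (+2)  2005: Tue (+1) ✓
  2006: Wed (+1)  2007: Thu (+1)  2008: Sat (+2)  2009: Sun (+1)  2010: Mon (+1)
  2011: Tue (+1) ✓  2012: Thu (+2)  2013: Fri (+1)  2014: Sat (+1)
Tuesday years: 1955, 1960, 1966, 1977, 1983, 1988, 1994, 2005, 2011 — 9 in total.

9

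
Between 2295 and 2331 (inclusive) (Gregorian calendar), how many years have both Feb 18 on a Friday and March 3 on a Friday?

Check each year's weekday for Feb 18 and March 3:
  2295: Mon/Sun  2296: Tue/Tue  2297: Thu/Wed  2298: Fri/Thu  2299: Sat/Fri  2300: Sun/Sat  2301: Mon/Sun  2302: Tue/Mon  2303: Wed/Tue  2304: Thu/Thu  2305: Sat/Fri  2306: Sun/Sat  2307: Mon/Sun  2308: Tue/Tue  …(9 more)…  2318: Mon/Sun  2319: Tue/Mon  2320: Wed/Wed  2321: Fri/Thu  2322: Sat/Fri  2323: Sun/Sat  2324: Mon/Mon  2325: Wed/Tue  2326: Thu/Wed  2327: Fri/Thu  2328: Sat/Sat  2329: Mon/Sun  2330: Tue/Mon  2331: Wed/Tue
Both conditions hold in: 2316 — 1.

1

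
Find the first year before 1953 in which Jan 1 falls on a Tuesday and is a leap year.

1952

Jan 1 advances by 2 weekdays after a leap year and by 1 after a common year.
1953: Jan 1 is Thursday.
1952: Tuesday (leap)
1952 begins on a Tuesday and is a leap year.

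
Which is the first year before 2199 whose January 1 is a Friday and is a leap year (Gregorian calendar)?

2196

Jan 1 advances by 2 weekdays after a leap year and by 1 after a common year.
2199: Jan 1 is Tuesday.
2198: Monday
2197: Sunday
2196: Friday (leap)
2196 begins on a Friday and is a leap year.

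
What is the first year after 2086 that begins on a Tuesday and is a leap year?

2092

Jan 1 advances by 2 weekdays after a leap year and by 1 after a common year.
2086: Jan 1 is Tuesday.
2087: Wednesday
2088: Thursday (leap)
2089: Saturday
2090: Sunday
2091: Monday
2092: Tuesday (leap)
2092 begins on a Tuesday and is a leap year.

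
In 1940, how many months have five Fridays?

A month of length L has five Fridays iff its first Friday is on day ≤ L−28 (so day 1–3 in a 31-day month, 1–2 in a 30-day month, day 1 in a leap February).
Checking each month of 1940: Jan starts Mon (31d); Feb starts Thu (29d); Mar starts Fri (31d) ✓; Apr starts Mon (30d); May starts Wed (31d) ✓; Jun starts Sat (30d); Jul starts Mon (31d); Aug starts Thu (31d) ✓; Sep starts Sun (30d); Oct starts Tue (31d); Nov starts Fri (30d) ✓; Dec starts Sun (31d).
Five-Friday months: March, May, August, November → 4.

4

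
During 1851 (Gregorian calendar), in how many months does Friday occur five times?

4

A month of length L has five Fridays iff its first Friday is on day ≤ L−28 (so day 1–3 in a 31-day month, 1–2 in a 30-day month, day 1 in a leap February).
Checking each month of 1851: Jan starts Wed (31d) ✓; Feb starts Sat (28d); Mar starts Sat (31d); Apr starts Tue (30d); May starts Thu (31d) ✓; Jun starts Sun (30d); Jul starts Tue (31d); Aug starts Fri (31d) ✓; Sep starts Mon (30d); Oct starts Wed (31d) ✓; Nov starts Sat (30d); Dec starts Mon (31d).
Five-Friday months: January, May, August, October → 4.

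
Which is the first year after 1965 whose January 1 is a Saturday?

Jan 1 advances by 2 weekdays after a leap year and by 1 after a common year.
1965: Jan 1 is Friday.
1966: Saturday
1966 begins on a Saturday

1966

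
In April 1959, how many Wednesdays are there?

April 1959 has 30 days and begins on Wednesday.
The first Wednesday is April 1.
Wednesdays fall on 1, 8, 15, 22, 29 — that's 5.

5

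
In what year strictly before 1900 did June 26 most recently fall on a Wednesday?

From one year to the next, a fixed date's weekday advances by 1, or by 2 when a Feb 29 lies between the two dates.
1900: June 26 is Tuesday.
1899: Monday (−1)
1898: Sunday (−1)
1897: Saturday (−1)
1896: Friday (−1)
1895: Wednesday (−2)
June 26 falls on a Wednesday in 1895.

1895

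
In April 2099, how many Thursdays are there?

April 2099 has 30 days and begins on Wednesday.
The first Thursday is April 2.
Thursdays fall on 2, 9, 16, 23, 30 — that's 5.

5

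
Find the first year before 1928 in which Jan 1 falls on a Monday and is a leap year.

1912

Jan 1 advances by 2 weekdays after a leap year and by 1 after a common year.
1928: Jan 1 is Sunday (leap).
1927: Saturday
1926: Friday
1925: Thursday
1924: Tuesday (leap)
1923: Monday
1922: Sunday
1921: Saturday
1920: Thursday (leap)
1919: Wednesday
1918: Tuesday
1917: Monday
1916: Saturday (leap)
1915: Friday
1914: Thursday
1913: Wednesday
1912: Monday (leap)
1912 begins on a Monday and is a leap year.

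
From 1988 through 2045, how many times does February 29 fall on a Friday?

2

Leap years in 1988–2045: 15 of them.
Feb 29 weekday advances by 5 (mod 7) from one leap year to the next four years later (or differs when a century non-leap intervenes).
Leap-day weekdays: 1988:Mon 1992:Sat 1996:Thu 2000:Tue 2004:Sun 2008:Fri✓ 2012:Wed 2016:Mon 2020:Sat 2024:Thu 2028:Tue 2032:Sun 2036:Fri✓ 2040:Wed 2044:Mon
Friday: 2008, 2036 → 2.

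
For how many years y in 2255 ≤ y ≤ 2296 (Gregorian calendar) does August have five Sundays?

August has 31 days; it has five Sundays when Sunday falls among the first (month-length − 28) days — i.e. when August 1 is one of Sunday/Saturday/Friday.
August 1 by year: 2255:Wed 2256:Fri✓ 2257:Sat✓ 2258:Sun✓ 2259:Mon 2260:Wed 2261:Thu 2262:Fri✓ 2263:Sat✓ 2264:Mon 2265:Tue 2266:Wed 2267:Thu 2268:Sat✓ 2269:Sun✓ …(12 more)… 2282:Tue 2283:Wed 2284:Fri✓ 2285:Sat✓ 2286:Sun✓ 2287:Mon 2288:Wed 2289:Thu 2290:Fri✓ 2291:Sat✓ 2292:Mon 2293:Tue 2294:Wed 2295:Thu 2296:Sat✓
Years with five Sundays: 2256, 2257, 2258, 2262, 2263, 2268, 2269, 2273, 2274, 2275, 2279, 2280, 2284, 2285, 2286, 2290, 2291, 2296 → 18.

18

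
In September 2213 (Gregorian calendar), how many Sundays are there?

September 2213 has 30 days and begins on Wednesday.
The first Sunday is September 5.
Sundays fall on 5, 12, 19, 26 — that's 4.

4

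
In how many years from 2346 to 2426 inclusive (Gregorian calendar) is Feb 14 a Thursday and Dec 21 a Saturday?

9

Check each year's weekday for Feb 14 and Dec 21:
  2346: Thu/Sat ✓  2347: Fri/Sun  2348: Sat/Tue  2349: Mon/Wed  2350: Tue/Thu  2351: Wed/Fri  2352: Thu/Sun  2353: Sat/Mon  2354: Sun/Tue  2355: Mon/Wed  2356: Tue/Fri  2357: Thu/Sat ✓  2358: Fri/Sun  2359: Sat/Mon  …(53 more)…  2413: Thu/Sat ✓  2414: Fri/Sun  2415: Sat/Mon  2416: Sun/Wed  2417: Tue/Thu  2418: Wed/Fri  2419: Thu/Sat ✓  2420: Fri/Mon  2421: Sun/Tue  2422: Mon/Wed  2423: Tue/Thu  2424: Wed/Sat  2425: Fri/Sun  2426: Sat/Mon
Both conditions hold in: 2346, 2357, 2363, 2374, 2385, 2391, 2402, 2413, 2419 — 9.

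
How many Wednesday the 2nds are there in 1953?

Check the 2nd of each month of 1953: Jan 2: Fri, Feb 2: Mon, Mar 2: Mon, Apr 2: Thu, May 2: Sat, Jun 2: Tue, Jul 2: Thu, Aug 2: Sun, Sep 2: Wed, Oct 2: Fri, Nov 2: Mon, Dec 2: Wed.
Wednesday occurs in September, December — 2 months.

2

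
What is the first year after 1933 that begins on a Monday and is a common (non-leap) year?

1934

Jan 1 advances by 2 weekdays after a leap year and by 1 after a common year.
1933: Jan 1 is Sunday.
1934: Monday
1934 begins on a Monday and is a common year.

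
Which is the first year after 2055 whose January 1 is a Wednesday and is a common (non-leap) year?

2059

Jan 1 advances by 2 weekdays after a leap year and by 1 after a common year.
2055: Jan 1 is Friday.
2056: Saturday (leap)
2057: Monday
2058: Tuesday
2059: Wednesday
2059 begins on a Wednesday and is a common year.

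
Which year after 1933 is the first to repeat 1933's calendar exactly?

1939

Two years share a calendar iff Jan 1 falls on the same weekday and both are leap or both are common. 1933: Jan 1 is Sunday, common year.
1934: Jan 1 Monday, common
1935: Jan 1 Tuesday, common
1936: Jan 1 Wednesday, leap
1937: Jan 1 Friday, common
1938: Jan 1 Saturday, common
1939: Jan 1 Sunday, common
1939 matches on both conditions.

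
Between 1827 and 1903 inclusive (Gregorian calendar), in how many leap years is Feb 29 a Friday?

3

Leap years in 1827–1903: 18 of them.
Feb 29 weekday advances by 5 (mod 7) from one leap year to the next four years later (or differs when a century non-leap intervenes).
Leap-day weekdays: 1828:Fri✓ 1832:Wed 1836:Mon 1840:Sat 1844:Thu 1848:Tue 1852:Sun 1856:Fri✓ 1860:Wed 1864:Mon 1868:Sat 1872:Thu 1876:Tue 1880:Sun 1884:Fri✓ 1888:Wed 1892:Mon 1896:Sat
Friday: 1828, 1856, 1884 → 3.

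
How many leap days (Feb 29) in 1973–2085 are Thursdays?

4

Leap years in 1973–2085: 28 of them.
Feb 29 weekday advances by 5 (mod 7) from one leap year to the next four years later (or differs when a century non-leap intervenes).
Leap-day weekdays: 1976:Sun 1980:Fri 1984:Wed 1988:Mon 1992:Sat 1996:Thu✓ 2000:Tue 2004:Sun 2008:Fri 2012:Wed 2016:Mon 2020:Sat 2024:Thu✓ 2028:Tue 2032:Sun 2036:Fri 2040:Wed 2044:Mon 2048:Sat 2052:Thu✓ 2056:Tue 2060:Sun 2064:Fri 2068:Wed 2072:Mon 2076:Sat 2080:Thu✓ 2084:Tue
Thursday: 1996, 2024, 2052, 2080 → 4.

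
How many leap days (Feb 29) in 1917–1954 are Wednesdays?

Leap years in 1917–1954: 9 of them.
Feb 29 weekday advances by 5 (mod 7) from one leap year to the next four years later (or differs when a century non-leap intervenes).
Leap-day weekdays: 1920:Sun 1924:Fri 1928:Wed✓ 1932:Mon 1936:Sat 1940:Thu 1944:Tue 1948:Sun 1952:Fri
Wednesday: 1928 → 1.

1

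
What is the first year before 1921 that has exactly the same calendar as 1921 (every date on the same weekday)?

1910

Two years share a calendar iff Jan 1 falls on the same weekday and both are leap or both are common. 1921: Jan 1 is Saturday, common year.
1920: Jan 1 Thursday, leap
1919: Jan 1 Wednesday, common
1918: Jan 1 Tuesday, common
1917: Jan 1 Monday, common
1916: Jan 1 Saturday, leap
1915: Jan 1 Friday, common
1914: Jan 1 Thursday, common
1913: Jan 1 Wednesday, common
1912: Jan 1 Monday, leap
1911: Jan 1 Sunday, common
1910: Jan 1 Saturday, common
1910 matches on both conditions.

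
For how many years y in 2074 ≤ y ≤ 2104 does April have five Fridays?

9

April has 30 days; it has five Fridays when Friday falls among the first (month-length − 28) days — i.e. when April 1 is one of Friday/Thursday.
April 1 by year: 2074:Sun 2075:Mon 2076:Wed 2077:Thu✓ 2078:Fri✓ 2079:Sat 2080:Mon 2081:Tue 2082:Wed 2083:Thu✓ 2084:Sat 2085:Sun 2086:Mon 2087:Tue 2088:Thu✓ 2089:Fri✓ 2090:Sat 2091:Sun 2092:Tue 2093:Wed 2094:Thu✓ 2095:Fri✓ 2096:Sun 2097:Mon 2098:Tue 2099:Wed 2100:Thu✓ 2101:Fri✓ 2102:Sat 2103:Sun 2104:Tue
Years with five Fridays: 2077, 2078, 2083, 2088, 2089, 2094, 2095, 2100, 2101 → 9.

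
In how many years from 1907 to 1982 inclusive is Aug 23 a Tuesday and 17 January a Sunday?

Check each year's weekday for Aug 23 and 17 January:
  1907: Fri/Thu  1908: Sun/Fri  1909: Mon/Sun  1910: Tue/Mon  1911: Wed/Tue  1912: Fri/Wed  1913: Sat/Fri  1914: Sun/Sat  1915: Mon/Sun  1916: Wed/Mon  1917: Thu/Wed  1918: Fri/Thu  1919: Sat/Fri  1920: Mon/Sat  …(48 more)…  1969: Sat/Fri  1970: Sun/Sat  1971: Mon/Sun  1972: Wed/Mon  1973: Thu/Wed  1974: Fri/Thu  1975: Sat/Fri  1976: Mon/Sat  1977: Tue/Mon  1978: Wed/Tue  1979: Thu/Wed  1980: Sat/Thu  1981: Sun/Sat  1982: Mon/Sun
Both conditions hold in: 1932, 1960 — 2.

2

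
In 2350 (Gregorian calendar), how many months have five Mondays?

4

A month of length L has five Mondays iff its first Monday is on day ≤ L−28 (so day 1–3 in a 31-day month, 1–2 in a 30-day month, day 1 in a leap February).
Checking each month of 2350: Jan starts Sun (31d) ✓; Feb starts Wed (28d); Mar starts Wed (31d); Apr starts Sat (30d); May starts Mon (31d) ✓; Jun starts Thu (30d); Jul starts Sat (31d) ✓; Aug starts Tue (31d); Sep starts Fri (30d); Oct starts Sun (31d) ✓; Nov starts Wed (30d); Dec starts Fri (31d).
Five-Monday months: January, May, July, October → 4.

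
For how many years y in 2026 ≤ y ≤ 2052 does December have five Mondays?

11

December has 31 days; it has five Mondays when Monday falls among the first (month-length − 28) days — i.e. when December 1 is one of Monday/Sunday/Saturday.
December 1 by year: 2026:Tue 2027:Wed 2028:Fri 2029:Sat✓ 2030:Sun✓ 2031:Mon✓ 2032:Wed 2033:Thu 2034:Fri 2035:Sat✓ 2036:Mon✓ 2037:Tue 2038:Wed 2039:Thu 2040:Sat✓ 2041:Sun✓ 2042:Mon✓ 2043:Tue 2044:Thu 2045:Fri 2046:Sat✓ 2047:Sun✓ 2048:Tue 2049:Wed 2050:Thu 2051:Fri 2052:Sun✓
Years with five Mondays: 2029, 2030, 2031, 2035, 2036, 2040, 2041, 2042, 2046, 2047, 2052 → 11.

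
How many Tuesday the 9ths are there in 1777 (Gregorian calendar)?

Check the 9th of each month of 1777: Jan 9: Thu, Feb 9: Sun, Mar 9: Sun, Apr 9: Wed, May 9: Fri, Jun 9: Mon, Jul 9: Wed, Aug 9: Sat, Sep 9: Tue, Oct 9: Thu, Nov 9: Sun, Dec 9: Tue.
Tuesday occurs in September, December — 2 months.

2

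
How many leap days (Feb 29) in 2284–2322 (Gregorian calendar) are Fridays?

1

Leap years in 2284–2322: 9 of them.
Feb 29 weekday advances by 5 (mod 7) from one leap year to the next four years later (or differs when a century non-leap intervenes).
Leap-day weekdays: 2284:Fri✓ 2288:Wed 2292:Mon 2296:Sat 2304:Mon 2308:Sat 2312:Thu 2316:Tue 2320:Sun
Friday: 2284 → 1.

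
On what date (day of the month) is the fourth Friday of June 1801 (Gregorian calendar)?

26

June 1, 1801 is a Monday, so the first Friday is the 5th.
The fourth Friday is 5 + 21 = 26.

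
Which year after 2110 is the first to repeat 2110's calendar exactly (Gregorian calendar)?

Two years share a calendar iff Jan 1 falls on the same weekday and both are leap or both are common. 2110: Jan 1 is Wednesday, common year.
2111: Jan 1 Thursday, common
2112: Jan 1 Friday, leap
2113: Jan 1 Sunday, common
2114: Jan 1 Monday, common
2115: Jan 1 Tuesday, common
2116: Jan 1 Wednesday, leap
2117: Jan 1 Friday, common
2118: Jan 1 Saturday, common
2119: Jan 1 Sunday, common
2120: Jan 1 Monday, leap
2121: Jan 1 Wednesday, common
2121 matches on both conditions.

2121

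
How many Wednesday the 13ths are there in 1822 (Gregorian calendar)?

3

Check the 13th of each month of 1822: Jan 13: Sun, Feb 13: Wed, Mar 13: Wed, Apr 13: Sat, May 13: Mon, Jun 13: Thu, Jul 13: Sat, Aug 13: Tue, Sep 13: Fri, Oct 13: Sun, Nov 13: Wed, Dec 13: Fri.
Wednesday occurs in February, March, November — 3 months.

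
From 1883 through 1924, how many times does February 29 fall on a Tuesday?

Leap years in 1883–1924: 10 of them.
Feb 29 weekday advances by 5 (mod 7) from one leap year to the next four years later (or differs when a century non-leap intervenes).
Leap-day weekdays: 1884:Fri 1888:Wed 1892:Mon 1896:Sat 1904:Mon 1908:Sat 1912:Thu 1916:Tue✓ 1920:Sun 1924:Fri
Tuesday: 1916 → 1.

1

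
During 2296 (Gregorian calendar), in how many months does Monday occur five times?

A month of length L has five Mondays iff its first Monday is on day ≤ L−28 (so day 1–3 in a 31-day month, 1–2 in a 30-day month, day 1 in a leap February).
Checking each month of 2296: Jan starts Wed (31d); Feb starts Sat (29d); Mar starts Sun (31d) ✓; Apr starts Wed (30d); May starts Fri (31d); Jun starts Mon (30d) ✓; Jul starts Wed (31d); Aug starts Sat (31d) ✓; Sep starts Tue (30d); Oct starts Thu (31d); Nov starts Sun (30d) ✓; Dec starts Tue (31d).
Five-Monday months: March, June, August, November → 4.

4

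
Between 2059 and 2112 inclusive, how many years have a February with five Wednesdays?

3

February has 28 days (29 in leap years); it has five Wednesdays when Wednesday falls among the first (month-length − 28) days — i.e. when February 1 is Wednesday in a leap year (never in a common year).
February 1 by year: 2059:Sat 2060:Sun 2061:Tue 2062:Wed 2063:Thu 2064:Fri 2065:Sun 2066:Mon 2067:Tue 2068:Wed✓ 2069:Fri 2070:Sat 2071:Sun 2072:Mon 2073:Wed …(24 more)… 2098:Sat 2099:Sun 2100:Mon 2101:Tue 2102:Wed 2103:Thu 2104:Fri 2105:Sun 2106:Mon 2107:Tue 2108:Wed✓ 2109:Fri 2110:Sat 2111:Sun 2112:Mon
Years with five Wednesdays: 2068, 2096, 2108 → 3.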